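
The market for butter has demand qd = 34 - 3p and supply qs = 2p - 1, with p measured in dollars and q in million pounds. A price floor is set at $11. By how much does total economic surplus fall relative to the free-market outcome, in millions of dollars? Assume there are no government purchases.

In a free market, 34 - 3p = 2p - 1 gives the equilibrium p* = 7, q* = 13.
The floor of 11 is above the equilibrium price 7, so it binds.
At p = 11: qd = 34 - 3·11 = 1 and qs = 2·11 - 1 = 21.
Quantity traded falls to 1. At q = 1 the demand price is (34 - 1)/3 = 11 and the supply price is (1 + 1)/2 = 1.
Deadweight loss = ½ · (11 - 1) · (13 - 1) = ½ · 10 · 12 = 60.

60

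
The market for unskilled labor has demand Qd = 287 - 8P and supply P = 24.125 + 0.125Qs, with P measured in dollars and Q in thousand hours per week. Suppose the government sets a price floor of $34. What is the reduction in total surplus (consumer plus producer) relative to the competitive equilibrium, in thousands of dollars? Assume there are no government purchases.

128

Rearranging supply gives Qs = 8P - 193. Without the control the market clears where 287 - 8P = 8P - 193, i.e. P* = 30 and Q* = 47.
Because the floor (34) lies above the market-clearing price, it is binding.
At P = 34: Qd = 287 - 8·34 = 15 and Qs = 8·34 - 193 = 79.
Quantity traded falls to 15. At Q = 15 the demand price is (287 - 15)/8 = 34 and the supply price is (193 + 15)/8 = 26.
Deadweight loss = ½ · (34 - 26) · (47 - 15) = ½ · 8 · 32 = 128.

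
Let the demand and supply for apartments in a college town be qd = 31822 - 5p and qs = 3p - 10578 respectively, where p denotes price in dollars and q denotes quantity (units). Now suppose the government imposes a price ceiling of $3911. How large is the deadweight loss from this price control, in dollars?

Without the control the market clears where 31822 - 5p = 3p - 10578, i.e. p* = 5300 and q* = 5322.
The ceiling of 3911 is below the equilibrium price 5300, so it binds.
At p = 3911: qd = 31822 - 5·3911 = 12267 and qs = 3·3911 - 10578 = 1155.
Quantity traded falls to 1155. At q = 1155 the demand price is (31822 - 1155)/5 = 6133.4 and the supply price is (10578 + 1155)/3 = 3911.
Deadweight loss = ½ · (6133.4 - 3911) · (5322 - 1155) = ½ · 2222.4 · 4167 = 4630370.4.

4630370.4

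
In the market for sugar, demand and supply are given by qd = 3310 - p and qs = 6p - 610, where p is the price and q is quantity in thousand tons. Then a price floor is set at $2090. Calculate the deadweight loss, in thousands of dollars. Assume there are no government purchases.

1365525

Setting quantity demanded equal to quantity supplied, 3310 - p = 6p - 610, gives p* = 560 and q* = 2750.
Because the floor (2090) lies above the market-clearing price, it is binding.
At p = 2090: qd = 3310 - 2090 = 1220 and qs = 6·2090 - 610 = 11930.
Quantity traded falls to 1220. At q = 1220 the demand price is 3310 - 1220 = 2090 and the supply price is (610 + 1220)/6 = 305.
Deadweight loss = ½ · (2090 - 305) · (2750 - 1220) = ½ · 1785 · 1530 = 1365525.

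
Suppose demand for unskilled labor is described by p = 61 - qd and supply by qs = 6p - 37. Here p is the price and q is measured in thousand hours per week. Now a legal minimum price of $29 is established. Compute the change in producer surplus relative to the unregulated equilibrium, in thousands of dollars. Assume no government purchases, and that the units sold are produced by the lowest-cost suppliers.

Rearranging demand gives qd = 61 - p. Without the control the market clears where 61 - p = 6p - 37, i.e. p* = 14 and q* = 47.
The floor of 29 is above the equilibrium price 14, so it binds.
At p = 29: qd = 61 - 29 = 32 and qs = 6·29 - 37 = 137.
Producer surplus without the control is ½ · (14 - 37/6) · 47 = 2209/12.
With the floor, 32 units are sold at 29. The supply price at q = 32 is 11.5, so PS = ½ · [(29 - 37/6) + (29 - 11.5)] · 32 = 1936/3.
Change in producer surplus = 1936/3 - 2209/12 = 461.25.

461.25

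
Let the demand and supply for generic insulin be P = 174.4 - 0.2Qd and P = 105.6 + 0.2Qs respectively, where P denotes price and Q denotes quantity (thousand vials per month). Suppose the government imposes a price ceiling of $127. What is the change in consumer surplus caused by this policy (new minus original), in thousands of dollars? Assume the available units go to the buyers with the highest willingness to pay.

968.5

Rearranging demand gives Qd = 872 - 5P; rearranging supply gives Qs = 5P - 528. Without the control the market clears where 872 - 5P = 5P - 528, i.e. P* = 140 and Q* = 172.
Since 127 < 140, the ceiling is binding.
At P = 127: Qd = 872 - 5·127 = 237 and Qs = 5·127 - 528 = 107.
Consumer surplus without the control is ½ · (174.4 - 140) · 172 = 2958.4.
With the ceiling, 107 units are sold at 127 (assume they go to the highest-value buyers). The demand price at Q = 107 is 153, so CS = ½ · [(174.4 - 127) + (153 - 127)] · 107 = 3926.9.
Change in consumer surplus = 3926.9 - 2958.4 = 968.5.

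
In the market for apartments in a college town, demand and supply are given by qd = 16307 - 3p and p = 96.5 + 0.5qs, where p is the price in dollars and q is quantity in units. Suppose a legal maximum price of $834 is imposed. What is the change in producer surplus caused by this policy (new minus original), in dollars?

Rearranging supply gives qs = 2p - 193. In a free market, 16307 - 3p = 2p - 193 gives the equilibrium p* = 3300, q* = 6407.
The ceiling of 834 is below the equilibrium price 3300, so it binds.
At p = 834: qd = 16307 - 3·834 = 13805 and qs = 2·834 - 193 = 1475.
Producer surplus without the control is ½ · (3300 - 96.5) · 6407 = 10262412.25.
With the ceiling, producers sell 1475 units at 834, so PS = ½ · (834 - 96.5) · 1475 = 543906.25.
Change in producer surplus = 543906.25 - 10262412.25 = -9718506.

-9718506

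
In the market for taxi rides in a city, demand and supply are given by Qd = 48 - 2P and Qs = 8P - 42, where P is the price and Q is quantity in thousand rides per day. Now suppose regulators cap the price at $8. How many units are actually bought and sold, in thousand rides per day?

Without the control the market clears where 48 - 2P = 8P - 42, i.e. P* = 9 and Q* = 30.
The ceiling of 8 is below the equilibrium price 9, so it binds.
At P = 8: Qd = 48 - 2·8 = 32 and Qs = 8·8 - 42 = 22.
The quantity actually transacted is the short side, supply: 22.

22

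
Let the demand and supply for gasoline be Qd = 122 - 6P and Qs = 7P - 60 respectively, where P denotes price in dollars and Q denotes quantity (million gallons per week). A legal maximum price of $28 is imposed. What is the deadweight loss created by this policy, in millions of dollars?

0

Without the control the market clears where 122 - 6P = 7P - 60, i.e. P* = 14 and Q* = 38.
Since 28 is above P* = 14, the ceiling does not bind and the free-market outcome prevails.
Since the control does not bind, no trades are prevented and deadweight loss is zero.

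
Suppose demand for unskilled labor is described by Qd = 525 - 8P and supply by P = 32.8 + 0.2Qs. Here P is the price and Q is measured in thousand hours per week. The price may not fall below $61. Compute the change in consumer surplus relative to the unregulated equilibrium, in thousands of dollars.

Rearranging supply gives Qs = 5P - 164. Setting quantity demanded equal to quantity supplied, 525 - 8P = 5P - 164, gives P* = 53 and Q* = 101.
Since 61 > 53, the floor is binding.
At P = 61: Qd = 525 - 8·61 = 37 and Qs = 5·61 - 164 = 141.
Consumer surplus without the control is ½ · (65.625 - 53) · 101 = 637.5625.
With the floor, consumers buy 37 units at 61, so CS = ½ · (65.625 - 61) · 37 = 85.5625.
Change in consumer surplus = 85.5625 - 637.5625 = -552.

-552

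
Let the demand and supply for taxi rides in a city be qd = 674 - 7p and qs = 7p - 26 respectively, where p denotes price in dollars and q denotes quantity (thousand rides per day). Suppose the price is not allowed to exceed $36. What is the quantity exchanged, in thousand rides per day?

226

In a free market, 674 - 7p = 7p - 26 gives the equilibrium p* = 50, q* = 324.
Because the ceiling (36) lies below the market-clearing price, it is binding.
At p = 36: qd = 674 - 7·36 = 422 and qs = 7·36 - 26 = 226.
The quantity actually transacted is the short side, supply: 226.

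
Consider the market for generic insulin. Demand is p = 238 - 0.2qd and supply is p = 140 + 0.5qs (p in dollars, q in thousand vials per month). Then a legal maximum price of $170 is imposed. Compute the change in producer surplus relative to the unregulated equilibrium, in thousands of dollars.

-4000

Rearranging demand gives qd = 1190 - 5p; rearranging supply gives qs = 2p - 280. In a free market, 1190 - 5p = 2p - 280 gives the equilibrium p* = 210, q* = 140.
Since 170 < 210, the ceiling is binding.
At p = 170: qd = 1190 - 5·170 = 340 and qs = 2·170 - 280 = 60.
Producer surplus without the control is ½ · (210 - 140) · 140 = 4900.
With the ceiling, producers sell 60 units at 170, so PS = ½ · (170 - 140) · 60 = 900.
Change in producer surplus = 900 - 4900 = -4000.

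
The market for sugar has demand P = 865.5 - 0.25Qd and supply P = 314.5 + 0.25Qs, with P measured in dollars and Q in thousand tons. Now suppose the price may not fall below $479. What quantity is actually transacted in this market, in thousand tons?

1102

Rearranging demand gives Qd = 3462 - 4P; rearranging supply gives Qs = 4P - 1258. Without the control the market clears where 3462 - 4P = 4P - 1258, i.e. P* = 590 and Q* = 1102.
Since 479 is below P* = 590, the floor does not bind and the free-market outcome prevails.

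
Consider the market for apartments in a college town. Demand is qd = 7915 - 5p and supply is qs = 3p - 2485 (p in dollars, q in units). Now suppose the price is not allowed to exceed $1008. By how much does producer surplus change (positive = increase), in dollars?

In a free market, 7915 - 5p = 3p - 2485 gives the equilibrium p* = 1300, q* = 1415.
The ceiling of 1008 is below the equilibrium price 1300, so it binds.
At p = 1008: qd = 7915 - 5·1008 = 2875 and qs = 3·1008 - 2485 = 539.
Producer surplus without the control is ½ · (1300 - 2485/3) · 1415 = 2002225/6.
With the ceiling, producers sell 539 units at 1008, so PS = ½ · (1008 - 2485/3) · 539 = 290521/6.
Change in producer surplus = 290521/6 - 2002225/6 = -285284.

-285284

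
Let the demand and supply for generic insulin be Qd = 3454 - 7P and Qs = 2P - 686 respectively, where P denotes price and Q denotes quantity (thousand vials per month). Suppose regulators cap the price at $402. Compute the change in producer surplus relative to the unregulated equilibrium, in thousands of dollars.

-10208

Without the control the market clears where 3454 - 7P = 2P - 686, i.e. P* = 460 and Q* = 234.
The ceiling of 402 is below the equilibrium price 460, so it binds.
At P = 402: Qd = 3454 - 7·402 = 640 and Qs = 2·402 - 686 = 118.
Producer surplus without the control is ½ · (460 - 343) · 234 = 13689.
With the ceiling, producers sell 118 units at 402, so PS = ½ · (402 - 343) · 118 = 3481.
Change in producer surplus = 3481 - 13689 = -10208.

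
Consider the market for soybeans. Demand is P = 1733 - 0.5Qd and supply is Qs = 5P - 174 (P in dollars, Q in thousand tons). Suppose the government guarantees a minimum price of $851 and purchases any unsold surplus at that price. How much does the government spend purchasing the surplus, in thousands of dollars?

Rearranging demand gives Qd = 3466 - 2P. Without the control the market clears where 3466 - 2P = 5P - 174, i.e. P* = 520 and Q* = 2426.
Because the floor (851) lies above the market-clearing price, it is binding.
At P = 851: Qd = 3466 - 2·851 = 1764 and Qs = 5·851 - 174 = 4081.
Surplus = Qs - Qd = 2317.
Government expenditure = surplus × support price = 2317 × 851 = 1971767.

1971767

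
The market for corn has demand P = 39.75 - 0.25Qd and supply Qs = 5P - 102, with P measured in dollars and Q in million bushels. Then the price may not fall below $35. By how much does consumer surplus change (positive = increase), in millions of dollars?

-186

Rearranging demand gives Qd = 159 - 4P. Equilibrium: 159 - 4P = 5P - 102, so 261 = 9P and P* = 29, Q* = 43.
Because the floor (35) lies above the market-clearing price, it is binding.
At P = 35: Qd = 159 - 4·35 = 19 and Qs = 5·35 - 102 = 73.
Consumer surplus without the control is ½ · (39.75 - 29) · 43 = 231.125.
With the floor, consumers buy 19 units at 35, so CS = ½ · (39.75 - 35) · 19 = 45.125.
Change in consumer surplus = 45.125 - 231.125 = -186.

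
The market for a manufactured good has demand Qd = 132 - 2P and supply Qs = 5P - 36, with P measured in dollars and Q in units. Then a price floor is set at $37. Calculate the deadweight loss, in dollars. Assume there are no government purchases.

236.6

Setting quantity demanded equal to quantity supplied, 132 - 2P = 5P - 36, gives P* = 24 and Q* = 84.
Because the floor (37) lies above the market-clearing price, it is binding.
At P = 37: Qd = 132 - 2·37 = 58 and Qs = 5·37 - 36 = 149.
Quantity traded falls to 58. At Q = 58 the demand price is (132 - 58)/2 = 37 and the supply price is (36 + 58)/5 = 18.8.
Deadweight loss = ½ · (37 - 18.8) · (84 - 58) = ½ · 18.2 · 26 = 236.6.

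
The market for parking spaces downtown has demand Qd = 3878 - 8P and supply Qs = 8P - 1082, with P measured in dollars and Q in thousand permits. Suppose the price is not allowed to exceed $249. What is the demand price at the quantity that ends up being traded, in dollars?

371

Without the control the market clears where 3878 - 8P = 8P - 1082, i.e. P* = 310 and Q* = 1398.
Because the ceiling (249) lies below the market-clearing price, it is binding.
At P = 249: Qd = 3878 - 8·249 = 1886 and Qs = 8·249 - 1082 = 910.
Only 910 units reach the market. On the demand curve, the marginal buyer's willingness to pay at Q = 910 is (3878 - 910)/8 = 371.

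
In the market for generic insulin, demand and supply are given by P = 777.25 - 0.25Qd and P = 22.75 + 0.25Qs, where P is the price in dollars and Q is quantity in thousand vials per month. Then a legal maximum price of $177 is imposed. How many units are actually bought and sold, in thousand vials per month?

Rearranging demand gives Qd = 3109 - 4P; rearranging supply gives Qs = 4P - 91. Without the control the market clears where 3109 - 4P = 4P - 91, i.e. P* = 400 and Q* = 1509.
The ceiling of 177 is below the equilibrium price 400, so it binds.
At P = 177: Qd = 3109 - 4·177 = 2401 and Qs = 4·177 - 91 = 617.
The quantity actually transacted is the short side, supply: 617.

617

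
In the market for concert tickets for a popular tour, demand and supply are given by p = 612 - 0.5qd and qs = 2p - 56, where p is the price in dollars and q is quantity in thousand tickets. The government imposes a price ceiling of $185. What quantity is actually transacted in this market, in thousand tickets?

Rearranging demand gives qd = 1224 - 2p. Without the control the market clears where 1224 - 2p = 2p - 56, i.e. p* = 320 and q* = 584.
The ceiling of 185 is below the equilibrium price 320, so it binds.
At p = 185: qd = 1224 - 2·185 = 854 and qs = 2·185 - 56 = 314.
The quantity actually transacted is the short side, supply: 314.

314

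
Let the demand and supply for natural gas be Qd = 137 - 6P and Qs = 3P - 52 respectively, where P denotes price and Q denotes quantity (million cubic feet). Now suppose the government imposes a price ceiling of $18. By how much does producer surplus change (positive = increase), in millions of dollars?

In a free market, 137 - 6P = 3P - 52 gives the equilibrium P* = 21, Q* = 11.
The ceiling of 18 is below the equilibrium price 21, so it binds.
At P = 18: Qd = 137 - 6·18 = 29 and Qs = 3·18 - 52 = 2.
Producer surplus without the control is ½ · (21 - 52/3) · 11 = 121/6.
With the ceiling, producers sell 2 units at 18, so PS = ½ · (18 - 52/3) · 2 = 2/3.
Change in producer surplus = 2/3 - 121/6 = -19.5.

-19.5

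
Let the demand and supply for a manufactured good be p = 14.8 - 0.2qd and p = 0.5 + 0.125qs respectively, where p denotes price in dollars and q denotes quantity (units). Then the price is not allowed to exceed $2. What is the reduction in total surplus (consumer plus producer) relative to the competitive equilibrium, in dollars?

Rearranging demand gives qd = 74 - 5p; rearranging supply gives qs = 8p - 4. Without the control the market clears where 74 - 5p = 8p - 4, i.e. p* = 6 and q* = 44.
The ceiling of 2 is below the equilibrium price 6, so it binds.
At p = 2: qd = 74 - 5·2 = 64 and qs = 8·2 - 4 = 12.
Quantity traded falls to 12. At q = 12 the demand price is (74 - 12)/5 = 12.4 and the supply price is (4 + 12)/8 = 2.
Deadweight loss = ½ · (12.4 - 2) · (44 - 12) = ½ · 10.4 · 32 = 166.4.

166.4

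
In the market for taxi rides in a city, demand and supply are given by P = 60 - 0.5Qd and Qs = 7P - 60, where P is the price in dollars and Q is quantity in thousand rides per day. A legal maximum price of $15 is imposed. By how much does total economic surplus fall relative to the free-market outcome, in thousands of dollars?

393.75

Rearranging demand gives Qd = 120 - 2P. Equilibrium: 120 - 2P = 7P - 60, so 180 = 9P and P* = 20, Q* = 80.
Because the ceiling (15) lies below the market-clearing price, it is binding.
At P = 15: Qd = 120 - 2·15 = 90 and Qs = 7·15 - 60 = 45.
Quantity traded falls to 45. At Q = 45 the demand price is (120 - 45)/2 = 37.5 and the supply price is (60 + 45)/7 = 15.
Deadweight loss = ½ · (37.5 - 15) · (80 - 45) = ½ · 22.5 · 35 = 393.75.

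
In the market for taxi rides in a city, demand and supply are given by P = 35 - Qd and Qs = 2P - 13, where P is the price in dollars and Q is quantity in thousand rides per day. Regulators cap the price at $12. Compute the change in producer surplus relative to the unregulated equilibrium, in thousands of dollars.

-60

Rearranging demand gives Qd = 35 - P. In a free market, 35 - P = 2P - 13 gives the equilibrium P* = 16, Q* = 19.
Since 12 < 16, the ceiling is binding.
At P = 12: Qd = 35 - 12 = 23 and Qs = 2·12 - 13 = 11.
Producer surplus without the control is ½ · (16 - 6.5) · 19 = 90.25.
With the ceiling, producers sell 11 units at 12, so PS = ½ · (12 - 6.5) · 11 = 30.25.
Change in producer surplus = 30.25 - 90.25 = -60.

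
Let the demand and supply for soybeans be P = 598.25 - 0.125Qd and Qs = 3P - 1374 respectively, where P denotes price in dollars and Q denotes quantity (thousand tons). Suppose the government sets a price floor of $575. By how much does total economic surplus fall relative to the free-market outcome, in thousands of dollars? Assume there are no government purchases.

3300

Rearranging demand gives Qd = 4786 - 8P. Without the control the market clears where 4786 - 8P = 3P - 1374, i.e. P* = 560 and Q* = 306.
The floor of 575 is above the equilibrium price 560, so it binds.
At P = 575: Qd = 4786 - 8·575 = 186 and Qs = 3·575 - 1374 = 351.
Quantity traded falls to 186. At Q = 186 the demand price is (4786 - 186)/8 = 575 and the supply price is (1374 + 186)/3 = 520.
Deadweight loss = ½ · (575 - 520) · (306 - 186) = ½ · 55 · 120 = 3300.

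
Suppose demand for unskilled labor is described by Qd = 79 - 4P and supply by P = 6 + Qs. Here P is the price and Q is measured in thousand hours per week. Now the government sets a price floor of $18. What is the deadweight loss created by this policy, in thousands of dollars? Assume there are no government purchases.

10

Rearranging supply gives Qs = P - 6. Setting quantity demanded equal to quantity supplied, 79 - 4P = P - 6, gives P* = 17 and Q* = 11.
The floor of 18 is above the equilibrium price 17, so it binds.
At P = 18: Qd = 79 - 4·18 = 7 and Qs = 18 - 6 = 12.
Quantity traded falls to 7. At Q = 7 the demand price is (79 - 7)/4 = 18 and the supply price is 6 + 7 = 13.
Deadweight loss = ½ · (18 - 13) · (11 - 7) = ½ · 5 · 4 = 10.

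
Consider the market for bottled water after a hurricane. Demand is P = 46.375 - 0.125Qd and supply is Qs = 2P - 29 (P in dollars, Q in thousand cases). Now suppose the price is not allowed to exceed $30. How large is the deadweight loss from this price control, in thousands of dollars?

Rearranging demand gives Qd = 371 - 8P. Equilibrium: 371 - 8P = 2P - 29, so 400 = 10P and P* = 40, Q* = 51.
Since 30 < 40, the ceiling is binding.
At P = 30: Qd = 371 - 8·30 = 131 and Qs = 2·30 - 29 = 31.
Quantity traded falls to 31. At Q = 31 the demand price is (371 - 31)/8 = 42.5 and the supply price is (29 + 31)/2 = 30.
Deadweight loss = ½ · (42.5 - 30) · (51 - 31) = ½ · 12.5 · 20 = 125.

125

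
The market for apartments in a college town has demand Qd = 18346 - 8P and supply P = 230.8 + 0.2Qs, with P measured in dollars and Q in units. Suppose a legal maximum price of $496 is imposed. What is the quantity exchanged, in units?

1326

Rearranging supply gives Qs = 5P - 1154. In a free market, 18346 - 8P = 5P - 1154 gives the equilibrium P* = 1500, Q* = 6346.
The ceiling of 496 is below the equilibrium price 1500, so it binds.
At P = 496: Qd = 18346 - 8·496 = 14378 and Qs = 5·496 - 1154 = 1326.
The quantity actually transacted is the short side, supply: 1326.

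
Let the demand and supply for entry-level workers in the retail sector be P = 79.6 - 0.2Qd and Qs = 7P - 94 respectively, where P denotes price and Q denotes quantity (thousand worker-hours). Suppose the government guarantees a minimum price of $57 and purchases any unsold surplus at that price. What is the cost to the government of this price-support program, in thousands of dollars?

10944

Rearranging demand gives Qd = 398 - 5P. Without the control the market clears where 398 - 5P = 7P - 94, i.e. P* = 41 and Q* = 193.
The floor of 57 is above the equilibrium price 41, so it binds.
At P = 57: Qd = 398 - 5·57 = 113 and Qs = 7·57 - 94 = 305.
Surplus = Qs - Qd = 192.
Government expenditure = surplus × support price = 192 × 57 = 10944.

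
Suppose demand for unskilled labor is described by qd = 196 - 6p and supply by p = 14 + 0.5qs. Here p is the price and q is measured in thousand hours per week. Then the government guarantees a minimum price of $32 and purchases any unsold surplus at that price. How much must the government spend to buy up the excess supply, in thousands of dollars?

Rearranging supply gives qs = 2p - 28. Without the control the market clears where 196 - 6p = 2p - 28, i.e. p* = 28 and q* = 28.
The floor of 32 is above the equilibrium price 28, so it binds.
At p = 32: qd = 196 - 6·32 = 4 and qs = 2·32 - 28 = 36.
Surplus = qs - qd = 32.
Government expenditure = surplus × support price = 32 × 32 = 1024.

1024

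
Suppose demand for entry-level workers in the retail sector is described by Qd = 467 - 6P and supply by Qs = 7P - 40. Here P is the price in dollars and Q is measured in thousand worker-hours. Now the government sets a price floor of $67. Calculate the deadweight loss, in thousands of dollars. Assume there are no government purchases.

In a free market, 467 - 6P = 7P - 40 gives the equilibrium P* = 39, Q* = 233.
The floor of 67 is above the equilibrium price 39, so it binds.
At P = 67: Qd = 467 - 6·67 = 65 and Qs = 7·67 - 40 = 429.
Quantity traded falls to 65. At Q = 65 the demand price is (467 - 65)/6 = 67 and the supply price is (40 + 65)/7 = 15.
Deadweight loss = ½ · (67 - 15) · (233 - 65) = ½ · 52 · 168 = 4368.

4368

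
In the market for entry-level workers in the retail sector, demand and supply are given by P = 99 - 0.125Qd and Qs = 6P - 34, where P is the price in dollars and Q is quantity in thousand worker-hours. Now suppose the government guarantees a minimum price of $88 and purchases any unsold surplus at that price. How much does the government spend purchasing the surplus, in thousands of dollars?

Rearranging demand gives Qd = 792 - 8P. Without the control the market clears where 792 - 8P = 6P - 34, i.e. P* = 59 and Q* = 320.
Since 88 > 59, the floor is binding.
At P = 88: Qd = 792 - 8·88 = 88 and Qs = 6·88 - 34 = 494.
Surplus = Qs - Qd = 406.
Government expenditure = surplus × support price = 406 × 88 = 35728.

35728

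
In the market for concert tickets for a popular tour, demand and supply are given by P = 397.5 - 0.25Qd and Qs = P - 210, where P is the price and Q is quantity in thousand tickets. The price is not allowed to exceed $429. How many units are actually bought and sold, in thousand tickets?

Rearranging demand gives Qd = 1590 - 4P. Equilibrium: 1590 - 4P = P - 210, so 1800 = 5P and P* = 360, Q* = 150.
Since 429 is above P* = 360, the ceiling does not bind and the free-market outcome prevails.

150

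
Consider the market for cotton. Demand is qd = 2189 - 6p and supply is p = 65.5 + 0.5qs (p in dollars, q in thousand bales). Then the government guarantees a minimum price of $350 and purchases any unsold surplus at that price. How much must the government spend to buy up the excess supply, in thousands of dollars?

Rearranging supply gives qs = 2p - 131. Without the control the market clears where 2189 - 6p = 2p - 131, i.e. p* = 290 and q* = 449.
Since 350 > 290, the floor is binding.
At p = 350: qd = 2189 - 6·350 = 89 and qs = 2·350 - 131 = 569.
Surplus = qs - qd = 480.
Government expenditure = surplus × support price = 480 × 350 = 168000.

168000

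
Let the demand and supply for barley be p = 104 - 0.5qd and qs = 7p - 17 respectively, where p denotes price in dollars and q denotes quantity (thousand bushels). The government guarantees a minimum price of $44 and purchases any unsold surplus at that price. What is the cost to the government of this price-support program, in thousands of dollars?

Rearranging demand gives qd = 208 - 2p. In a free market, 208 - 2p = 7p - 17 gives the equilibrium p* = 25, q* = 158.
Since 44 > 25, the floor is binding.
At p = 44: qd = 208 - 2·44 = 120 and qs = 7·44 - 17 = 291.
Surplus = qs - qd = 171.
Government expenditure = surplus × support price = 171 × 44 = 7524.

7524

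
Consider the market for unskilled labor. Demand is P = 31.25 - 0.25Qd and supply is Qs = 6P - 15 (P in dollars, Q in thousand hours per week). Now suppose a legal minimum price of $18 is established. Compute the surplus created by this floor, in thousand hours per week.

40

Rearranging demand gives Qd = 125 - 4P. Without the control the market clears where 125 - 4P = 6P - 15, i.e. P* = 14 and Q* = 69.
Because the floor (18) lies above the market-clearing price, it is binding.
At P = 18: Qd = 125 - 4·18 = 53 and Qs = 6·18 - 15 = 93.
Surplus = Qs - Qd = 93 - 53 = 40.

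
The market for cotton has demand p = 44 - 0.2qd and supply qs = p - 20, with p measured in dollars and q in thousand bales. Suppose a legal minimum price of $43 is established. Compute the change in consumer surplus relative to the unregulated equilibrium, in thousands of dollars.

-37.5

Rearranging demand gives qd = 220 - 5p. Setting quantity demanded equal to quantity supplied, 220 - 5p = p - 20, gives p* = 40 and q* = 20.
Because the floor (43) lies above the market-clearing price, it is binding.
At p = 43: qd = 220 - 5·43 = 5 and qs = 43 - 20 = 23.
Consumer surplus without the control is ½ · (44 - 40) · 20 = 40.
With the floor, consumers buy 5 units at 43, so CS = ½ · (44 - 43) · 5 = 2.5.
Change in consumer surplus = 2.5 - 40 = -37.5.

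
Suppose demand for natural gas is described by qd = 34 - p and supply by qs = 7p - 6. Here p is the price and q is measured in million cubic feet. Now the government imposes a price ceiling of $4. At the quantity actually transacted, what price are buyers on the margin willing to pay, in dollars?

Setting quantity demanded equal to quantity supplied, 34 - p = 7p - 6, gives p* = 5 and q* = 29.
Because the ceiling (4) lies below the market-clearing price, it is binding.
At p = 4: qd = 34 - 4 = 30 and qs = 7·4 - 6 = 22.
Only 22 units reach the market. On the demand curve, the marginal buyer's willingness to pay at q = 22 is (34 - 22) = 12.

12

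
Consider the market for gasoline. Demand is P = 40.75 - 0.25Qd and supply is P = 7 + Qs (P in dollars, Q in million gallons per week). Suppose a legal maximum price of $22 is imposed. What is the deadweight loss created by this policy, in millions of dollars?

Rearranging demand gives Qd = 163 - 4P; rearranging supply gives Qs = P - 7. Without the control the market clears where 163 - 4P = P - 7, i.e. P* = 34 and Q* = 27.
The ceiling of 22 is below the equilibrium price 34, so it binds.
At P = 22: Qd = 163 - 4·22 = 75 and Qs = 22 - 7 = 15.
Quantity traded falls to 15. At Q = 15 the demand price is (163 - 15)/4 = 37 and the supply price is 7 + 15 = 22.
Deadweight loss = ½ · (37 - 22) · (27 - 15) = ½ · 15 · 12 = 90.

90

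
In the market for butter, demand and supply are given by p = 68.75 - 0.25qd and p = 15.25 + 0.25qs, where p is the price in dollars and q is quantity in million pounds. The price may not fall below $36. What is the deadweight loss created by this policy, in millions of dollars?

0

Rearranging demand gives qd = 275 - 4p; rearranging supply gives qs = 4p - 61. In a free market, 275 - 4p = 4p - 61 gives the equilibrium p* = 42, q* = 107.
Since 36 is below p* = 42, the floor does not bind and the free-market outcome prevails.
Since the control does not bind, no trades are prevented and deadweight loss is zero.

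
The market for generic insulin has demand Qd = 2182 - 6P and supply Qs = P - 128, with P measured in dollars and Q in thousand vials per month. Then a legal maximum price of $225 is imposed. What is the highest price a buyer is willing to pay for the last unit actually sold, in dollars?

Without the control the market clears where 2182 - 6P = P - 128, i.e. P* = 330 and Q* = 202.
Because the ceiling (225) lies below the market-clearing price, it is binding.
At P = 225: Qd = 2182 - 6·225 = 832 and Qs = 225 - 128 = 97.
Only 97 units reach the market. On the demand curve, the marginal buyer's willingness to pay at Q = 97 is (2182 - 97)/6 = 347.5.

347.5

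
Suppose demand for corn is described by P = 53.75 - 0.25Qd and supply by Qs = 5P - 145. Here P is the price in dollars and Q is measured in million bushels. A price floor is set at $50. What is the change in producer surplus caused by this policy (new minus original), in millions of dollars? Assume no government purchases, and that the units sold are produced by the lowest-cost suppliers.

-10

Rearranging demand gives Qd = 215 - 4P. In a free market, 215 - 4P = 5P - 145 gives the equilibrium P* = 40, Q* = 55.
The floor of 50 is above the equilibrium price 40, so it binds.
At P = 50: Qd = 215 - 4·50 = 15 and Qs = 5·50 - 145 = 105.
Producer surplus without the control is ½ · (40 - 29) · 55 = 302.5.
With the floor, 15 units are sold at 50. The supply price at Q = 15 is 32, so PS = ½ · [(50 - 29) + (50 - 32)] · 15 = 292.5.
Change in producer surplus = 292.5 - 302.5 = -10.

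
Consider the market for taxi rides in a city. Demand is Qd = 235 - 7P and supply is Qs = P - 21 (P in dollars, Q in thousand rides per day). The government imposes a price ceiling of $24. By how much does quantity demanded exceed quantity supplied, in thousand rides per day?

In a free market, 235 - 7P = P - 21 gives the equilibrium P* = 32, Q* = 11.
Since 24 < 32, the ceiling is binding.
At P = 24: Qd = 235 - 7·24 = 67 and Qs = 24 - 21 = 3.
Shortage = Qd - Qs = 67 - 3 = 64.

64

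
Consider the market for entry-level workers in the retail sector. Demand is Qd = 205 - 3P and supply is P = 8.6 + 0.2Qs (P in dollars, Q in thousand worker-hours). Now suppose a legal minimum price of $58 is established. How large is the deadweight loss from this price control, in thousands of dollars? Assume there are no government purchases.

Rearranging supply gives Qs = 5P - 43. Without the control the market clears where 205 - 3P = 5P - 43, i.e. P* = 31 and Q* = 112.
The floor of 58 is above the equilibrium price 31, so it binds.
At P = 58: Qd = 205 - 3·58 = 31 and Qs = 5·58 - 43 = 247.
Quantity traded falls to 31. At Q = 31 the demand price is (205 - 31)/3 = 58 and the supply price is (43 + 31)/5 = 14.8.
Deadweight loss = ½ · (58 - 14.8) · (112 - 31) = ½ · 43.2 · 81 = 1749.6.

1749.6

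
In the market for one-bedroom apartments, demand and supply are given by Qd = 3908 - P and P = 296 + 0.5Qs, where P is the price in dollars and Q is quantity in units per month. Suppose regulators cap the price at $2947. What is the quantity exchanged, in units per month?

Rearranging supply gives Qs = 2P - 592. In a free market, 3908 - P = 2P - 592 gives the equilibrium P* = 1500, Q* = 2408.
Since 2947 is above P* = 1500, the ceiling does not bind and the free-market outcome prevails.

2408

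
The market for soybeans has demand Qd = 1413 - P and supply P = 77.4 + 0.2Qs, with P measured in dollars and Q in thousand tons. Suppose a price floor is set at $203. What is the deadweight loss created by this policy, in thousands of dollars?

Rearranging supply gives Qs = 5P - 387. Without the control the market clears where 1413 - P = 5P - 387, i.e. P* = 300 and Q* = 1113.
Since 203 is below P* = 300, the floor does not bind and the free-market outcome prevails.
Since the control does not bind, no trades are prevented and deadweight loss is zero.

0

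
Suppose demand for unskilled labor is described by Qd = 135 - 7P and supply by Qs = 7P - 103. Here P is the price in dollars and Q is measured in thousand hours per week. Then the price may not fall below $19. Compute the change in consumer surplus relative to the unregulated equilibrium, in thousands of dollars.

Without the control the market clears where 135 - 7P = 7P - 103, i.e. P* = 17 and Q* = 16.
Since 19 > 17, the floor is binding.
At P = 19: Qd = 135 - 7·19 = 2 and Qs = 7·19 - 103 = 30.
Consumer surplus without the control is ½ · (135/7 - 17) · 16 = 128/7.
With the floor, consumers buy 2 units at 19, so CS = ½ · (135/7 - 19) · 2 = 2/7.
Change in consumer surplus = 2/7 - 128/7 = -18.

-18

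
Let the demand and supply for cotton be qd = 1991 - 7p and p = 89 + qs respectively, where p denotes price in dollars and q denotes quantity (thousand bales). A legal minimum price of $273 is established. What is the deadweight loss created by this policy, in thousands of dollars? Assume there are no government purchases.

4732

Rearranging supply gives qs = p - 89. Equilibrium: 1991 - 7p = p - 89, so 2080 = 8p and p* = 260, q* = 171.
Because the floor (273) lies above the market-clearing price, it is binding.
At p = 273: qd = 1991 - 7·273 = 80 and qs = 273 - 89 = 184.
Quantity traded falls to 80. At q = 80 the demand price is (1991 - 80)/7 = 273 and the supply price is 89 + 80 = 169.
Deadweight loss = ½ · (273 - 169) · (171 - 80) = ½ · 104 · 91 = 4732.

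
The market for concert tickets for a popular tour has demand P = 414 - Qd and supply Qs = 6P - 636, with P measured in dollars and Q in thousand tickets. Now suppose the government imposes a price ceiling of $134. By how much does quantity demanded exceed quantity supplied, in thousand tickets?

Rearranging demand gives Qd = 414 - P. In a free market, 414 - P = 6P - 636 gives the equilibrium P* = 150, Q* = 264.
Because the ceiling (134) lies below the market-clearing price, it is binding.
At P = 134: Qd = 414 - 134 = 280 and Qs = 6·134 - 636 = 168.
Shortage = Qd - Qs = 280 - 168 = 112.

112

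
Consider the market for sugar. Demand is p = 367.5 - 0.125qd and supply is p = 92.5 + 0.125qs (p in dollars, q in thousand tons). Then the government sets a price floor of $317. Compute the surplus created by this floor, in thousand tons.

1392

Rearranging demand gives qd = 2940 - 8p; rearranging supply gives qs = 8p - 740. Setting quantity demanded equal to quantity supplied, 2940 - 8p = 8p - 740, gives p* = 230 and q* = 1100.
Since 317 > 230, the floor is binding.
At p = 317: qd = 2940 - 8·317 = 404 and qs = 8·317 - 740 = 1796.
Surplus = qs - qd = 1796 - 404 = 1392.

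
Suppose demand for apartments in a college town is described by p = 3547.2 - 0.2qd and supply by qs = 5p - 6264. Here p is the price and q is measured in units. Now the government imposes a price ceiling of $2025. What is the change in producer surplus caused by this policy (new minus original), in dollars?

-1799437.5

Rearranging demand gives qd = 17736 - 5p. Equilibrium: 17736 - 5p = 5p - 6264, so 24000 = 10p and p* = 2400, q* = 5736.
Since 2025 < 2400, the ceiling is binding.
At p = 2025: qd = 17736 - 5·2025 = 7611 and qs = 5·2025 - 6264 = 3861.
Producer surplus without the control is ½ · (2400 - 1252.8) · 5736 = 3290169.6.
With the ceiling, producers sell 3861 units at 2025, so PS = ½ · (2025 - 1252.8) · 3861 = 1490732.1.
Change in producer surplus = 1490732.1 - 3290169.6 = -1799437.5.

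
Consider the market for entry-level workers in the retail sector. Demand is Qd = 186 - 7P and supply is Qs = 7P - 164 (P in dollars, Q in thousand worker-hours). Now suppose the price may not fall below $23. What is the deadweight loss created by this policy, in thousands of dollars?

In a free market, 186 - 7P = 7P - 164 gives the equilibrium P* = 25, Q* = 11.
Since 23 is below P* = 25, the floor does not bind and the free-market outcome prevails.
Since the control does not bind, no trades are prevented and deadweight loss is zero.

0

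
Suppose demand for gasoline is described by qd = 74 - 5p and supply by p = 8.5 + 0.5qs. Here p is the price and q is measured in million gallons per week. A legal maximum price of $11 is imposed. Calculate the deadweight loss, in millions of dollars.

Rearranging supply gives qs = 2p - 17. Setting quantity demanded equal to quantity supplied, 74 - 5p = 2p - 17, gives p* = 13 and q* = 9.
Since 11 < 13, the ceiling is binding.
At p = 11: qd = 74 - 5·11 = 19 and qs = 2·11 - 17 = 5.
Quantity traded falls to 5. At q = 5 the demand price is (74 - 5)/5 = 13.8 and the supply price is (17 + 5)/2 = 11.
Deadweight loss = ½ · (13.8 - 11) · (9 - 5) = ½ · 2.8 · 4 = 5.6.

5.6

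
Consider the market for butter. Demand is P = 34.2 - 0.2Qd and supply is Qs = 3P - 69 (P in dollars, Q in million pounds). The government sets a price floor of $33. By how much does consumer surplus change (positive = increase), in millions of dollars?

Rearranging demand gives Qd = 171 - 5P. Setting quantity demanded equal to quantity supplied, 171 - 5P = 3P - 69, gives P* = 30 and Q* = 21.
Since 33 > 30, the floor is binding.
At P = 33: Qd = 171 - 5·33 = 6 and Qs = 3·33 - 69 = 30.
Consumer surplus without the control is ½ · (34.2 - 30) · 21 = 44.1.
With the floor, consumers buy 6 units at 33, so CS = ½ · (34.2 - 33) · 6 = 3.6.
Change in consumer surplus = 3.6 - 44.1 = -40.5.

-40.5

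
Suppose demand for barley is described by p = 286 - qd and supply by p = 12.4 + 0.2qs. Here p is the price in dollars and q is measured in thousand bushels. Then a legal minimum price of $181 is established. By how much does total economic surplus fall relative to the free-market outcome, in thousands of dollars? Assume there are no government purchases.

9077.4

Rearranging demand gives qd = 286 - p; rearranging supply gives qs = 5p - 62. Without the control the market clears where 286 - p = 5p - 62, i.e. p* = 58 and q* = 228.
Since 181 > 58, the floor is binding.
At p = 181: qd = 286 - 181 = 105 and qs = 5·181 - 62 = 843.
Quantity traded falls to 105. At q = 105 the demand price is 286 - 105 = 181 and the supply price is (62 + 105)/5 = 33.4.
Deadweight loss = ½ · (181 - 33.4) · (228 - 105) = ½ · 147.6 · 123 = 9077.4.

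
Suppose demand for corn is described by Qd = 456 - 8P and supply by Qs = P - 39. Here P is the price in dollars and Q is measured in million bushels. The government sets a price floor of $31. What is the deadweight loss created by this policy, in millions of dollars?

0

Without the control the market clears where 456 - 8P = P - 39, i.e. P* = 55 and Q* = 16.
Since 31 is below P* = 55, the floor does not bind and the free-market outcome prevails.
Since the control does not bind, no trades are prevented and deadweight loss is zero.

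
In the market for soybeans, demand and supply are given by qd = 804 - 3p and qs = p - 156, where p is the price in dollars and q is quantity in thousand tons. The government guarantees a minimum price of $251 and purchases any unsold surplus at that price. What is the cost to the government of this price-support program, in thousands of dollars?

Setting quantity demanded equal to quantity supplied, 804 - 3p = p - 156, gives p* = 240 and q* = 84.
The floor of 251 is above the equilibrium price 240, so it binds.
At p = 251: qd = 804 - 3·251 = 51 and qs = 251 - 156 = 95.
Surplus = qs - qd = 44.
Government expenditure = surplus × support price = 44 × 251 = 11044.

11044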